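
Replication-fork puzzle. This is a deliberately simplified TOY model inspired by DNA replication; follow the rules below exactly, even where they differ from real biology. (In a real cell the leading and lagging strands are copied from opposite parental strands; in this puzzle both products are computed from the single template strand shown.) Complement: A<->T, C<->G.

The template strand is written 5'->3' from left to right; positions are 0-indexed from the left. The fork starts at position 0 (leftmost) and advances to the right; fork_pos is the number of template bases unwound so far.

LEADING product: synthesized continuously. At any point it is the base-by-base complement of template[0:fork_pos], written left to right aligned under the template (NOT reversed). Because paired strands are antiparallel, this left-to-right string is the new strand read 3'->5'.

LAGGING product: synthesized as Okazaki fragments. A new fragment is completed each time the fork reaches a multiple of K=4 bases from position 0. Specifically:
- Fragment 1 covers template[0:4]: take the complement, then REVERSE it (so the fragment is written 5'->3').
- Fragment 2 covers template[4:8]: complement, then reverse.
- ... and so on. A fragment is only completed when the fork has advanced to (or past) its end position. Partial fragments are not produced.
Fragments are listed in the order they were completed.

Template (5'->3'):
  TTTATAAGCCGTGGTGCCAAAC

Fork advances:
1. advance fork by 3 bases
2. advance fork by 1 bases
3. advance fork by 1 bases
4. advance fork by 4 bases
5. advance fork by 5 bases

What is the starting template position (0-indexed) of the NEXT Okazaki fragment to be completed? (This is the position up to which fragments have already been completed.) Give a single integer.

Answer: 12

Derivation:
Step 1: advance 3 -> fork_pos = 0 + 3 = 3. Next multiple of 4 is 4 (not reached); still 0 fragment(s).
Step 2: advance 1 -> fork_pos = 3 + 1 = 4. Reached multiple(s) of 4: 4 -> fragment 1 completed (1 total).
Step 3: advance 1 -> fork_pos = 4 + 1 = 5. Next multiple of 4 is 8 (not reached); still 1 fragment(s).
Step 4: advance 4 -> fork_pos = 5 + 4 = 9. Reached multiple(s) of 4: 8 -> fragment 2 completed (2 total).
Step 5: advance 5 -> fork_pos = 9 + 5 = 14. Reached multiple(s) of 4: 12 -> fragment 3 completed (3 total).
3 fragment(s) completed, covering template[0:12] (3 x 4 = 12). The next fragment, fragment 4, covers template[12:16], so it starts at position 12.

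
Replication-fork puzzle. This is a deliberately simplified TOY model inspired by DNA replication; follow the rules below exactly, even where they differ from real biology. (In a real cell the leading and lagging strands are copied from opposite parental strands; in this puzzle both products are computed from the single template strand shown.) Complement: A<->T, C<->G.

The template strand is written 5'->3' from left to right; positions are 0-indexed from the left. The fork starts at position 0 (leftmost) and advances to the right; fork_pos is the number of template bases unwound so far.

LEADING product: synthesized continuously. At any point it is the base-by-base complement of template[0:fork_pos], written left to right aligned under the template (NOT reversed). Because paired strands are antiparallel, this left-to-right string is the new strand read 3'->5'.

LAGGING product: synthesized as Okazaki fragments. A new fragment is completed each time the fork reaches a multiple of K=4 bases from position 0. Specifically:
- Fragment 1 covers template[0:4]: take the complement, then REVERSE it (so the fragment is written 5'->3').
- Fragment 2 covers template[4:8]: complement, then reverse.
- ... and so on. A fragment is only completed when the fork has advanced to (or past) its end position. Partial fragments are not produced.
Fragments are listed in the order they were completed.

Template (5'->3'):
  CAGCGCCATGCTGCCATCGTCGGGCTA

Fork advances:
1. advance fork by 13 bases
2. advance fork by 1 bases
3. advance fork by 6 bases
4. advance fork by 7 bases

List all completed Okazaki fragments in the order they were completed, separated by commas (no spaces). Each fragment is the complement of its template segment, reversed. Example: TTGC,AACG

Step 1: advance 13 -> fork_pos = 0 + 13 = 13. Reached multiple(s) of 4: 4, 8, 12 -> fragments 1-3 completed (3 total).
Step 2: advance 1 -> fork_pos = 13 + 1 = 14. Next multiple of 4 is 16 (not reached); still 3 fragment(s).
Step 3: advance 6 -> fork_pos = 14 + 6 = 20. Reached multiple(s) of 4: 16, 20 -> fragments 4-5 completed (5 total).
Step 4: advance 7 -> fork_pos = 20 + 7 = 27. Reached multiple(s) of 4: 24 -> fragment 6 completed (6 total).
Final fork_pos = 27, so 6 fragment(s) are complete. Build each: template segment -> complement -> reverse.
Fragment 1: template[0:4] = CAGC -> complement GTCG -> reversed GCTG
Fragment 2: template[4:8] = GCCA -> complement CGGT -> reversed TGGC
Fragment 3: template[8:12] = TGCT -> complement ACGA -> reversed AGCA
Fragment 4: template[12:16] = GCCA -> complement CGGT -> reversed TGGC
Fragment 5: template[16:20] = TCGT -> complement AGCA -> reversed ACGA
Fragment 6: template[20:24] = CGGG -> complement GCCC -> reversed CCCG

Answer: GCTG,TGGC,AGCA,TGGC,ACGA,CCCG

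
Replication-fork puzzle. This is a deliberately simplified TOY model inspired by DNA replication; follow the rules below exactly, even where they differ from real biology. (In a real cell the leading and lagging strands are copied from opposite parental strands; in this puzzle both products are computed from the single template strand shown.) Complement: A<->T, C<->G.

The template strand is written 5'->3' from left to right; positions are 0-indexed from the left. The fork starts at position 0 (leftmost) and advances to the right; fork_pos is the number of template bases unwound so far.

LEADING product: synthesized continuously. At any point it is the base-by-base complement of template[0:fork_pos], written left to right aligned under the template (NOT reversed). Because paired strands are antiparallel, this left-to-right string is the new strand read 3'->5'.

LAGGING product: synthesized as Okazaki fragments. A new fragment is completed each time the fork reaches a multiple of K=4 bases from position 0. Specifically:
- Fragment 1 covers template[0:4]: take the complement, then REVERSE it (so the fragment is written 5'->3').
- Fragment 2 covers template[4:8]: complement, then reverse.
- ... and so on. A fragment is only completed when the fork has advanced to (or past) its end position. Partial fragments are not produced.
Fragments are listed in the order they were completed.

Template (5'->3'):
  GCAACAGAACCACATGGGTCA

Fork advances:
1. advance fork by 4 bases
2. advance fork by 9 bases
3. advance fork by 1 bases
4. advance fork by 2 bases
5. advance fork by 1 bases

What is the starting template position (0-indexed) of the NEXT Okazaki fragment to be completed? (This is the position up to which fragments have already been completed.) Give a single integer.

Step 1: advance 4 -> fork_pos = 0 + 4 = 4. Reached multiple(s) of 4: 4 -> fragment 1 completed (1 total).
Step 2: advance 9 -> fork_pos = 4 + 9 = 13. Reached multiple(s) of 4: 8, 12 -> fragments 2-3 completed (3 total).
Step 3: advance 1 -> fork_pos = 13 + 1 = 14. Next multiple of 4 is 16 (not reached); still 3 fragment(s).
Step 4: advance 2 -> fork_pos = 14 + 2 = 16. Reached multiple(s) of 4: 16 -> fragment 4 completed (4 total).
Step 5: advance 1 -> fork_pos = 16 + 1 = 17. Next multiple of 4 is 20 (not reached); still 4 fragment(s).
4 fragment(s) completed, covering template[0:16] (4 x 4 = 16). The next fragment, fragment 5, covers template[16:20], so it starts at position 16.

Answer: 16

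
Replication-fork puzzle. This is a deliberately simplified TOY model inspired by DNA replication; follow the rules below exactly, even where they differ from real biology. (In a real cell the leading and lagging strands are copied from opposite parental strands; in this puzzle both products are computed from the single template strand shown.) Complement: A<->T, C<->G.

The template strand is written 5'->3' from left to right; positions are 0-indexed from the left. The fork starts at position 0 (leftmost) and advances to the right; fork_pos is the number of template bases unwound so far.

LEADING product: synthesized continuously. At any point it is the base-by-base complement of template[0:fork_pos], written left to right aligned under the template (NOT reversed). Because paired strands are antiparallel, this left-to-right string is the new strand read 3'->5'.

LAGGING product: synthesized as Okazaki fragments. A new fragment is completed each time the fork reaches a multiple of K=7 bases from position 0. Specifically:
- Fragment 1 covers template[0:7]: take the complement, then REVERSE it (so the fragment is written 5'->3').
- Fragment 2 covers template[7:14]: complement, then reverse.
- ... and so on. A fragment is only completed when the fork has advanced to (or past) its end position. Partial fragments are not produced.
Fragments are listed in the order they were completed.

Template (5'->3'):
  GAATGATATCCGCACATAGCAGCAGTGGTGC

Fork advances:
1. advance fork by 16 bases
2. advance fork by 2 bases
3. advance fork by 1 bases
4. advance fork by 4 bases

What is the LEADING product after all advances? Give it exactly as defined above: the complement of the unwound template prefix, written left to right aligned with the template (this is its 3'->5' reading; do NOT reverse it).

Step 1: advance 16 -> fork_pos = 0 + 16 = 16.
Step 2: advance 2 -> fork_pos = 16 + 2 = 18.
Step 3: advance 1 -> fork_pos = 18 + 1 = 19.
Step 4: advance 4 -> fork_pos = 19 + 4 = 23.
Unwound prefix: template[0:23] = GAATGATATCCGCACATAGCAGC
Complement it base by base (A<->T, C<->G), keeping left-to-right order:
  [0:5] GAATG -> CTTAC
  [5:10] ATATC -> TATAG
  [10:15] CGCAC -> GCGTG
  [15:20] ATAGC -> TATCG
  [20:23] AGC -> TCG
Concatenate: CTTACTATAGGCGTGTATCGTCG (length 23; written aligned with the template, i.e. 3'->5').

Answer: CTTACTATAGGCGTGTATCGTCG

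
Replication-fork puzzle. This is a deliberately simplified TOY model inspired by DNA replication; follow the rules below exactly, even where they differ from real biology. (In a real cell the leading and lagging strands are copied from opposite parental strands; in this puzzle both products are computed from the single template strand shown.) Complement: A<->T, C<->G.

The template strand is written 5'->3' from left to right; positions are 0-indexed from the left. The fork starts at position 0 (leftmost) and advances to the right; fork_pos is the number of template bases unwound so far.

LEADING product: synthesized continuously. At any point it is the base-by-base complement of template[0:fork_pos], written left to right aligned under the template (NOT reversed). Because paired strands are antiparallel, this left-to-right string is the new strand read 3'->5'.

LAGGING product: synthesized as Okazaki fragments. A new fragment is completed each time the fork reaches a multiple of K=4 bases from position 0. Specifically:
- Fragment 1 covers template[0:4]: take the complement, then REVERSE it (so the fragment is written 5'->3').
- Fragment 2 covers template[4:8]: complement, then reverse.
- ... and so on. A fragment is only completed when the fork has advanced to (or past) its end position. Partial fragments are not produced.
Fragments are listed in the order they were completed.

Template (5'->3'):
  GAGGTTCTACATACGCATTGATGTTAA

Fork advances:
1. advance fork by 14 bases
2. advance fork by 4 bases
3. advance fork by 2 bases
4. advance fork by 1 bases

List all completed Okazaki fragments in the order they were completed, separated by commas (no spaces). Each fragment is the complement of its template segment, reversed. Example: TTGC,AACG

Answer: CCTC,AGAA,ATGT,GCGT,CAAT

Derivation:
Step 1: advance 14 -> fork_pos = 0 + 14 = 14. Reached multiple(s) of 4: 4, 8, 12 -> fragments 1-3 completed (3 total).
Step 2: advance 4 -> fork_pos = 14 + 4 = 18. Reached multiple(s) of 4: 16 -> fragment 4 completed (4 total).
Step 3: advance 2 -> fork_pos = 18 + 2 = 20. Reached multiple(s) of 4: 20 -> fragment 5 completed (5 total).
Step 4: advance 1 -> fork_pos = 20 + 1 = 21. Next multiple of 4 is 24 (not reached); still 5 fragment(s).
Final fork_pos = 21, so 5 fragment(s) are complete. Build each: template segment -> complement -> reverse.
Fragment 1: template[0:4] = GAGG -> complement CTCC -> reversed CCTC
Fragment 2: template[4:8] = TTCT -> complement AAGA -> reversed AGAA
Fragment 3: template[8:12] = ACAT -> complement TGTA -> reversed ATGT
Fragment 4: template[12:16] = ACGC -> complement TGCG -> reversed GCGT
Fragment 5: template[16:20] = ATTG -> complement TAAC -> reversed CAAT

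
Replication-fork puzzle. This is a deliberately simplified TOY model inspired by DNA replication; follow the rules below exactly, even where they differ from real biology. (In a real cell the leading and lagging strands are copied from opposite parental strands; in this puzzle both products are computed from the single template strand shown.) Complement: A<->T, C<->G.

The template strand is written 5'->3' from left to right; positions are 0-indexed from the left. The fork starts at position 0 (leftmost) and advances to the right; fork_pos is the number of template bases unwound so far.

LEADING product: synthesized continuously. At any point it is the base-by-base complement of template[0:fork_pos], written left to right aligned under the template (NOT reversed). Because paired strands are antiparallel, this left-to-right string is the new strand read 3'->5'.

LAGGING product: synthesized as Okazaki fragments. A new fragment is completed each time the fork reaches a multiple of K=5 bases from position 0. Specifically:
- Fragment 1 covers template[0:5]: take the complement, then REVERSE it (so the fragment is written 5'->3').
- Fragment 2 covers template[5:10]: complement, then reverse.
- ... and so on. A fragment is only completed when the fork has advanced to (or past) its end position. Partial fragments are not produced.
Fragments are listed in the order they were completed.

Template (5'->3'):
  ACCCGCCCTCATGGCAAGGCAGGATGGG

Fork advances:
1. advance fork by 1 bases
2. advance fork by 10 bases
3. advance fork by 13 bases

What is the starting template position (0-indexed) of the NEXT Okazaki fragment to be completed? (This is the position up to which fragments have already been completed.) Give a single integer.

Step 1: advance 1 -> fork_pos = 0 + 1 = 1. Next multiple of 5 is 5 (not reached); still 0 fragment(s).
Step 2: advance 10 -> fork_pos = 1 + 10 = 11. Reached multiple(s) of 5: 5, 10 -> fragments 1-2 completed (2 total).
Step 3: advance 13 -> fork_pos = 11 + 13 = 24. Reached multiple(s) of 5: 15, 20 -> fragments 3-4 completed (4 total).
4 fragment(s) completed, covering template[0:20] (4 x 5 = 20). The next fragment, fragment 5, covers template[20:25], so it starts at position 20.

Answer: 20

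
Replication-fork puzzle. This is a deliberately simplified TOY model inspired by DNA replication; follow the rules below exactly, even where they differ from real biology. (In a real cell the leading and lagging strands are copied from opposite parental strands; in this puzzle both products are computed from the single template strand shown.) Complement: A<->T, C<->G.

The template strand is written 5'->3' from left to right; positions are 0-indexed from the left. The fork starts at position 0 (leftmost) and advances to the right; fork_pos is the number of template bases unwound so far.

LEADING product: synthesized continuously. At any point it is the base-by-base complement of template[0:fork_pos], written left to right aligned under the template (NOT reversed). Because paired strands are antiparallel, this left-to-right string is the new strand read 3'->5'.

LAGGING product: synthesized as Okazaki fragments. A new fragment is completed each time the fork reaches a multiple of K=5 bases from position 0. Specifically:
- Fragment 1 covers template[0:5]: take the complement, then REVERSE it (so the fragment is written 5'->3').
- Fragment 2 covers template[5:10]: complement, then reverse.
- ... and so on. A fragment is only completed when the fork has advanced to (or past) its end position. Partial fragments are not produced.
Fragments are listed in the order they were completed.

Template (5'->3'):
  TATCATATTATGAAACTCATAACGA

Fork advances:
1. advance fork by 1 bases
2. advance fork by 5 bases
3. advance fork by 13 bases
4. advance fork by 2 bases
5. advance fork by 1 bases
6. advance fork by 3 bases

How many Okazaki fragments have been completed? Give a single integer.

Answer: 5

Derivation:
Step 1: advance 1 -> fork_pos = 0 + 1 = 1. Next multiple of 5 is 5 (not reached); still 0 fragment(s).
Step 2: advance 5 -> fork_pos = 1 + 5 = 6. Reached multiple(s) of 5: 5 -> fragment 1 completed (1 total).
Step 3: advance 13 -> fork_pos = 6 + 13 = 19. Reached multiple(s) of 5: 10, 15 -> fragments 2-3 completed (3 total).
Step 4: advance 2 -> fork_pos = 19 + 2 = 21. Reached multiple(s) of 5: 20 -> fragment 4 completed (4 total).
Step 5: advance 1 -> fork_pos = 21 + 1 = 22. Next multiple of 5 is 25 (not reached); still 4 fragment(s).
Step 6: advance 3 -> fork_pos = 22 + 3 = 25. Reached multiple(s) of 5: 25 -> fragment 5 completed (5 total).
Check: final fork_pos = 25; the multiples of 5 that are <= 25 are 5..25 -> 25 // 5 = 5 completed fragment(s).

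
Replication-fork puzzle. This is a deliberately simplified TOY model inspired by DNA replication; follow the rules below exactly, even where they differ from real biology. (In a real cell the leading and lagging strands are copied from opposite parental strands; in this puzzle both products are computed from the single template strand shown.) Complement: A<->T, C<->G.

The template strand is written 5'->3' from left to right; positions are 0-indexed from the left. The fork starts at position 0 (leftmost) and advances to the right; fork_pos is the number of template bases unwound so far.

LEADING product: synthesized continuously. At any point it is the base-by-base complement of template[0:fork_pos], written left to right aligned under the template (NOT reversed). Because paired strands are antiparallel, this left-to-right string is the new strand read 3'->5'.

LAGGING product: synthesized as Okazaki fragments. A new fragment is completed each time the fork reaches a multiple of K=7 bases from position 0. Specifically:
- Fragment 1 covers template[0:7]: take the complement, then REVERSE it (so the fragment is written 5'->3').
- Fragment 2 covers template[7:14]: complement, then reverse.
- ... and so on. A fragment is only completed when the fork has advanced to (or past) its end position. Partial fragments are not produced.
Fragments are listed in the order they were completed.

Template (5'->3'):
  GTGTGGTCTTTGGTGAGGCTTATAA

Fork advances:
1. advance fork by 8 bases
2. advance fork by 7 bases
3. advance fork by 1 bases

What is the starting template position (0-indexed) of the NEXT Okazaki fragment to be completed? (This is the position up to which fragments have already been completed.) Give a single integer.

Step 1: advance 8 -> fork_pos = 0 + 8 = 8. Reached multiple(s) of 7: 7 -> fragment 1 completed (1 total).
Step 2: advance 7 -> fork_pos = 8 + 7 = 15. Reached multiple(s) of 7: 14 -> fragment 2 completed (2 total).
Step 3: advance 1 -> fork_pos = 15 + 1 = 16. Next multiple of 7 is 21 (not reached); still 2 fragment(s).
2 fragment(s) completed, covering template[0:14] (2 x 7 = 14). The next fragment, fragment 3, covers template[14:21], so it starts at position 14.

Answer: 14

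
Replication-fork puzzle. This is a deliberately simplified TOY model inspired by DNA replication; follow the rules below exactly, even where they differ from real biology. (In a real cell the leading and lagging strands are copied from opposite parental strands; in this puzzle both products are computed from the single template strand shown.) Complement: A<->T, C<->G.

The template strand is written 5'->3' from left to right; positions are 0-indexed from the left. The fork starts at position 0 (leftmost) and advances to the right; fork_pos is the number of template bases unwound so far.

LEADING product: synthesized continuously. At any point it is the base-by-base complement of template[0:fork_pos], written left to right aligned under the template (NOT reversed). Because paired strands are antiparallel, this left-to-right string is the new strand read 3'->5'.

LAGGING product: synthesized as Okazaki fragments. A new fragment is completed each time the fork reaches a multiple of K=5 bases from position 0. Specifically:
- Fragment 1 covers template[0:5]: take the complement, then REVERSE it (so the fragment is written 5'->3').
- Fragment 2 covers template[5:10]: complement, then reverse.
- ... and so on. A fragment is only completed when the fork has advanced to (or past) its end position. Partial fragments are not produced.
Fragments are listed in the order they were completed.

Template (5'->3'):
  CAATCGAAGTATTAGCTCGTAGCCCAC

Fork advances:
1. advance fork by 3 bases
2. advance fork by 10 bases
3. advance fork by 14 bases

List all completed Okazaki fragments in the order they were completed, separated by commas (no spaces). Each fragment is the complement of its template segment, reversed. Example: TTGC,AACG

Step 1: advance 3 -> fork_pos = 0 + 3 = 3. Next multiple of 5 is 5 (not reached); still 0 fragment(s).
Step 2: advance 10 -> fork_pos = 3 + 10 = 13. Reached multiple(s) of 5: 5, 10 -> fragments 1-2 completed (2 total).
Step 3: advance 14 -> fork_pos = 13 + 14 = 27. Reached multiple(s) of 5: 15, 20, 25 -> fragments 3-5 completed (5 total).
Final fork_pos = 27, so 5 fragment(s) are complete. Build each: template segment -> complement -> reverse.
Fragment 1: template[0:5] = CAATC -> complement GTTAG -> reversed GATTG
Fragment 2: template[5:10] = GAAGT -> complement CTTCA -> reversed ACTTC
Fragment 3: template[10:15] = ATTAG -> complement TAATC -> reversed CTAAT
Fragment 4: template[15:20] = CTCGT -> complement GAGCA -> reversed ACGAG
Fragment 5: template[20:25] = AGCCC -> complement TCGGG -> reversed GGGCT

Answer: GATTG,ACTTC,CTAAT,ACGAG,GGGCT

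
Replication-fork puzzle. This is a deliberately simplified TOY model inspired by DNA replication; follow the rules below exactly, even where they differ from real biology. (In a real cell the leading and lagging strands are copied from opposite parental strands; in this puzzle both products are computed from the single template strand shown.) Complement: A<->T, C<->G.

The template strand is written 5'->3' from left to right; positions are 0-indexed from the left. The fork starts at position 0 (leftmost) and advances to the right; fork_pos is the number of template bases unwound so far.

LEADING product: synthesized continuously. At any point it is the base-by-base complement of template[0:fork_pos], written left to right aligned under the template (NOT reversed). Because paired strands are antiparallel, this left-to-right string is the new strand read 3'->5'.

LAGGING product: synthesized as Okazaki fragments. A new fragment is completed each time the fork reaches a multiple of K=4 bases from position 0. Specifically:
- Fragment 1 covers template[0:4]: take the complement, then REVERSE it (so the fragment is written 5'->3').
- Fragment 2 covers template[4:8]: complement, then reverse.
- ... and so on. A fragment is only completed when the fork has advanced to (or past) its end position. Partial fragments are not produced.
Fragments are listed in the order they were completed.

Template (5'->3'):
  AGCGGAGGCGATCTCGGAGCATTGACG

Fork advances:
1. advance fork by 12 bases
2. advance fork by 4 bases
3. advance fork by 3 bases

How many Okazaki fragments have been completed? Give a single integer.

Answer: 4

Derivation:
Step 1: advance 12 -> fork_pos = 0 + 12 = 12. Reached multiple(s) of 4: 4, 8, 12 -> fragments 1-3 completed (3 total).
Step 2: advance 4 -> fork_pos = 12 + 4 = 16. Reached multiple(s) of 4: 16 -> fragment 4 completed (4 total).
Step 3: advance 3 -> fork_pos = 16 + 3 = 19. Next multiple of 4 is 20 (not reached); still 4 fragment(s).
Check: final fork_pos = 19; the multiples of 4 that are <= 19 are 4..16 -> 19 // 4 = 4 completed fragment(s).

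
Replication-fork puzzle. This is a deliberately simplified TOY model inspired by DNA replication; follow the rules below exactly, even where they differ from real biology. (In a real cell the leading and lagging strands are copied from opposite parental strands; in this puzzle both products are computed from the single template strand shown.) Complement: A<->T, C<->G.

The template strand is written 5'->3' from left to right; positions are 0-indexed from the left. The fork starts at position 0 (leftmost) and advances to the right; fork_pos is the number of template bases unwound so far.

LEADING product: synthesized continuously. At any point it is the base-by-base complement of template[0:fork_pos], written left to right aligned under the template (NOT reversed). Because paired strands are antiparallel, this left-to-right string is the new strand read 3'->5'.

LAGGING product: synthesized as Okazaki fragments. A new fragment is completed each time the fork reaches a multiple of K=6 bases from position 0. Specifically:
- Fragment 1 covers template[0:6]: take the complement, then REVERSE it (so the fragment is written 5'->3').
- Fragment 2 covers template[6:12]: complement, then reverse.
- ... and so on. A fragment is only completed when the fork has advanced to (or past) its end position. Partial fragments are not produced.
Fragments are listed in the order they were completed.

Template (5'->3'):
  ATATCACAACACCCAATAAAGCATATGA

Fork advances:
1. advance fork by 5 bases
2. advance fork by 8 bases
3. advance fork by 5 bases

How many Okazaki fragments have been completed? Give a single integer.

Answer: 3

Derivation:
Step 1: advance 5 -> fork_pos = 0 + 5 = 5. Next multiple of 6 is 6 (not reached); still 0 fragment(s).
Step 2: advance 8 -> fork_pos = 5 + 8 = 13. Reached multiple(s) of 6: 6, 12 -> fragments 1-2 completed (2 total).
Step 3: advance 5 -> fork_pos = 13 + 5 = 18. Reached multiple(s) of 6: 18 -> fragment 3 completed (3 total).
Check: final fork_pos = 18; the multiples of 6 that are <= 18 are 6..18 -> 18 // 6 = 3 completed fragment(s).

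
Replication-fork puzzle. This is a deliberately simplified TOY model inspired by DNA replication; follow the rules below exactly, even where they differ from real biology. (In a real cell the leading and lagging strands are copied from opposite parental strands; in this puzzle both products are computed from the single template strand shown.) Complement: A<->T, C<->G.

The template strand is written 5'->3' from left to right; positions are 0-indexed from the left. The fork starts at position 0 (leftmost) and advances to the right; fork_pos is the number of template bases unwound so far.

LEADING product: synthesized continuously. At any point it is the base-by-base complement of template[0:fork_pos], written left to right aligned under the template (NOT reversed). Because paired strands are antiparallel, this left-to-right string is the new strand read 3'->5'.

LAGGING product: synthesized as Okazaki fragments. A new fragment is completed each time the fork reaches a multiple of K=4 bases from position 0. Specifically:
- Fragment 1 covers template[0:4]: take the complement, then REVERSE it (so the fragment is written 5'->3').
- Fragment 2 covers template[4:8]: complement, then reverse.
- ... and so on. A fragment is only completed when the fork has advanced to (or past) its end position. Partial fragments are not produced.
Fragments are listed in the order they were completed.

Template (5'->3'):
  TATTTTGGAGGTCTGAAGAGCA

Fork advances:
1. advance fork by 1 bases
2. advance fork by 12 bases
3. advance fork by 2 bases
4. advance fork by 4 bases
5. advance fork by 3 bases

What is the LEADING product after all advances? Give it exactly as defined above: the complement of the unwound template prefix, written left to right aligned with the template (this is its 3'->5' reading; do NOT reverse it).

Step 1: advance 1 -> fork_pos = 0 + 1 = 1.
Step 2: advance 12 -> fork_pos = 1 + 12 = 13.
Step 3: advance 2 -> fork_pos = 13 + 2 = 15.
Step 4: advance 4 -> fork_pos = 15 + 4 = 19.
Step 5: advance 3 -> fork_pos = 19 + 3 = 22.
Unwound prefix: template[0:22] = TATTTTGGAGGTCTGAAGAGCA
Complement it base by base (A<->T, C<->G), keeping left-to-right order:
  [0:5] TATTT -> ATAAA
  [5:10] TGGAG -> ACCTC
  [10:15] GTCTG -> CAGAC
  [15:20] AAGAG -> TTCTC
  [20:22] CA -> GT
Concatenate: ATAAAACCTCCAGACTTCTCGT (length 22; written aligned with the template, i.e. 3'->5').

Answer: ATAAAACCTCCAGACTTCTCGT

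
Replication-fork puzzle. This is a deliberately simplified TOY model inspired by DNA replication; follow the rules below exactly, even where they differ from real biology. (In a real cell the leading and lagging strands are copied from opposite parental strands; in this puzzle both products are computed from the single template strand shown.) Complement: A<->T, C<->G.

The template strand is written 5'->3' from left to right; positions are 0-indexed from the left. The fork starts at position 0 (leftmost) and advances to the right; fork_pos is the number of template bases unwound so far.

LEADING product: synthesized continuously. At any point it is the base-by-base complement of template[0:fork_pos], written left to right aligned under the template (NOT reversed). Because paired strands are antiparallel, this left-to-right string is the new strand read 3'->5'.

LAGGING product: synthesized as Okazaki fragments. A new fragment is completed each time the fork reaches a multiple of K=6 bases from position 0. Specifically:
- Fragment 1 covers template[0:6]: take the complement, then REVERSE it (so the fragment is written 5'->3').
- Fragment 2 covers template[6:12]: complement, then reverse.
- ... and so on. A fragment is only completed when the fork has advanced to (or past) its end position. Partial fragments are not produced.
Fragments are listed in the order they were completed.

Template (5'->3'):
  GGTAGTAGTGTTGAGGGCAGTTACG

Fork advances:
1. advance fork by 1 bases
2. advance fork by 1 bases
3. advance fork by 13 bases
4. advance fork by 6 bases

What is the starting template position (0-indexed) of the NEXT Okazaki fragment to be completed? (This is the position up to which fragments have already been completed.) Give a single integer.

Step 1: advance 1 -> fork_pos = 0 + 1 = 1. Next multiple of 6 is 6 (not reached); still 0 fragment(s).
Step 2: advance 1 -> fork_pos = 1 + 1 = 2. Next multiple of 6 is 6 (not reached); still 0 fragment(s).
Step 3: advance 13 -> fork_pos = 2 + 13 = 15. Reached multiple(s) of 6: 6, 12 -> fragments 1-2 completed (2 total).
Step 4: advance 6 -> fork_pos = 15 + 6 = 21. Reached multiple(s) of 6: 18 -> fragment 3 completed (3 total).
3 fragment(s) completed, covering template[0:18] (3 x 6 = 18). The next fragment, fragment 4, covers template[18:24], so it starts at position 18.

Answer: 18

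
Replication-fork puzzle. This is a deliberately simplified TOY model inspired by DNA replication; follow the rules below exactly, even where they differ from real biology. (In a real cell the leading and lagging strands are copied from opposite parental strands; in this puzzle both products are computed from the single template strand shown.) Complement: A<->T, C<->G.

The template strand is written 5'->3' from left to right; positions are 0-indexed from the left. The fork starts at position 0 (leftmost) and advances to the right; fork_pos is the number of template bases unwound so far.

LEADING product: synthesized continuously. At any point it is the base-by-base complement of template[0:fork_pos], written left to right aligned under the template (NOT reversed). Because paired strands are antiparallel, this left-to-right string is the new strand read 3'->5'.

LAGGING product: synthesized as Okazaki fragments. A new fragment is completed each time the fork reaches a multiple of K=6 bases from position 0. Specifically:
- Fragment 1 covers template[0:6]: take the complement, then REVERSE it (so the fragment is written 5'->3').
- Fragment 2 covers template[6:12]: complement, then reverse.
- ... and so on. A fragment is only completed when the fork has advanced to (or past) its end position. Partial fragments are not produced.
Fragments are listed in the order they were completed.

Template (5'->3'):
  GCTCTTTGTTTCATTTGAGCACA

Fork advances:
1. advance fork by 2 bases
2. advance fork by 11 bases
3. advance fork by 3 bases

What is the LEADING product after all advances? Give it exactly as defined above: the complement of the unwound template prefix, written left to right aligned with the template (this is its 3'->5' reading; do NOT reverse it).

Step 1: advance 2 -> fork_pos = 0 + 2 = 2.
Step 2: advance 11 -> fork_pos = 2 + 11 = 13.
Step 3: advance 3 -> fork_pos = 13 + 3 = 16.
Unwound prefix: template[0:16] = GCTCTTTGTTTCATTT
Complement it base by base (A<->T, C<->G), keeping left-to-right order:
  [0:5] GCTCT -> CGAGA
  [5:10] TTGTT -> AACAA
  [10:15] TCATT -> AGTAA
  [15:16] T -> A
Concatenate: CGAGAAACAAAGTAAA (length 16; written aligned with the template, i.e. 3'->5').

Answer: CGAGAAACAAAGTAAA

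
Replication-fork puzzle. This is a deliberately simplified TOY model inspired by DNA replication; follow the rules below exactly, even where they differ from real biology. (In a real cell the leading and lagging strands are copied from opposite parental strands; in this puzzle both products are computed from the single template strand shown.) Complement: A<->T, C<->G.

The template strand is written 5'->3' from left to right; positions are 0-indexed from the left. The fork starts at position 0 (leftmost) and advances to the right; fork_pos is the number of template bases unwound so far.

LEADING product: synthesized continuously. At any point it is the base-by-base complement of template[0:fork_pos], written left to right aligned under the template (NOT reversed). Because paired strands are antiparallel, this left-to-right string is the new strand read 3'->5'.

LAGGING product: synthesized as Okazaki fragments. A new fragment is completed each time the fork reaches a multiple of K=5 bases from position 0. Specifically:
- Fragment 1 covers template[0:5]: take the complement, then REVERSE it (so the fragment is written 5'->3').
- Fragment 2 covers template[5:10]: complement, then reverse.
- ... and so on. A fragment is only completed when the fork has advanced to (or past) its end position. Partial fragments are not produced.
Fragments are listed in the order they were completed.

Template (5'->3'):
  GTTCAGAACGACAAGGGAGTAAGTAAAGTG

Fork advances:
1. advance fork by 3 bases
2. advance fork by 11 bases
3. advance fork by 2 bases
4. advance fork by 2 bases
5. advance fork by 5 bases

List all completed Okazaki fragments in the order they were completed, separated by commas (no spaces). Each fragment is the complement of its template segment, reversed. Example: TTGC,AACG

Answer: TGAAC,CGTTC,CTTGT,ACTCC

Derivation:
Step 1: advance 3 -> fork_pos = 0 + 3 = 3. Next multiple of 5 is 5 (not reached); still 0 fragment(s).
Step 2: advance 11 -> fork_pos = 3 + 11 = 14. Reached multiple(s) of 5: 5, 10 -> fragments 1-2 completed (2 total).
Step 3: advance 2 -> fork_pos = 14 + 2 = 16. Reached multiple(s) of 5: 15 -> fragment 3 completed (3 total).
Step 4: advance 2 -> fork_pos = 16 + 2 = 18. Next multiple of 5 is 20 (not reached); still 3 fragment(s).
Step 5: advance 5 -> fork_pos = 18 + 5 = 23. Reached multiple(s) of 5: 20 -> fragment 4 completed (4 total).
Final fork_pos = 23, so 4 fragment(s) are complete. Build each: template segment -> complement -> reverse.
Fragment 1: template[0:5] = GTTCA -> complement CAAGT -> reversed TGAAC
Fragment 2: template[5:10] = GAACG -> complement CTTGC -> reversed CGTTC
Fragment 3: template[10:15] = ACAAG -> complement TGTTC -> reversed CTTGT
Fragment 4: template[15:20] = GGAGT -> complement CCTCA -> reversed ACTCC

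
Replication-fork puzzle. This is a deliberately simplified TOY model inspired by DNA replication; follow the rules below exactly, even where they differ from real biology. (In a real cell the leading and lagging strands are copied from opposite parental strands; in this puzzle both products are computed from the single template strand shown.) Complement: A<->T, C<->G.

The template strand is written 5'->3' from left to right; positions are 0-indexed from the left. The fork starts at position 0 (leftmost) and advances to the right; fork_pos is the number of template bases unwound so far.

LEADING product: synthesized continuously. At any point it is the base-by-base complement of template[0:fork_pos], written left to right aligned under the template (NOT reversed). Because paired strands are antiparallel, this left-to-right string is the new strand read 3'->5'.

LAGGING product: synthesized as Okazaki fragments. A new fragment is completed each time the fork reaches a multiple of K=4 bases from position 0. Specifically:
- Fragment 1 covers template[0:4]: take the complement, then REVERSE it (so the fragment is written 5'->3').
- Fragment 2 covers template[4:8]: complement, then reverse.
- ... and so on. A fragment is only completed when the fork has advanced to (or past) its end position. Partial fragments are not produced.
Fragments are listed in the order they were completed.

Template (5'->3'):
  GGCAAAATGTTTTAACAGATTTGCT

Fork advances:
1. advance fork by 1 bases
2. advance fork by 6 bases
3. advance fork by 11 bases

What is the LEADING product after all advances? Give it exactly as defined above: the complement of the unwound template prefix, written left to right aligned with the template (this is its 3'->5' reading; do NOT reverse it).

Answer: CCGTTTTACAAAATTGTC

Derivation:
Step 1: advance 1 -> fork_pos = 0 + 1 = 1.
Step 2: advance 6 -> fork_pos = 1 + 6 = 7.
Step 3: advance 11 -> fork_pos = 7 + 11 = 18.
Unwound prefix: template[0:18] = GGCAAAATGTTTTAACAG
Complement it base by base (A<->T, C<->G), keeping left-to-right order:
  [0:5] GGCAA -> CCGTT
  [5:10] AATGT -> TTACA
  [10:15] TTTAA -> AAATT
  [15:18] CAG -> GTC
Concatenate: CCGTTTTACAAAATTGTC (length 18; written aligned with the template, i.e. 3'->5').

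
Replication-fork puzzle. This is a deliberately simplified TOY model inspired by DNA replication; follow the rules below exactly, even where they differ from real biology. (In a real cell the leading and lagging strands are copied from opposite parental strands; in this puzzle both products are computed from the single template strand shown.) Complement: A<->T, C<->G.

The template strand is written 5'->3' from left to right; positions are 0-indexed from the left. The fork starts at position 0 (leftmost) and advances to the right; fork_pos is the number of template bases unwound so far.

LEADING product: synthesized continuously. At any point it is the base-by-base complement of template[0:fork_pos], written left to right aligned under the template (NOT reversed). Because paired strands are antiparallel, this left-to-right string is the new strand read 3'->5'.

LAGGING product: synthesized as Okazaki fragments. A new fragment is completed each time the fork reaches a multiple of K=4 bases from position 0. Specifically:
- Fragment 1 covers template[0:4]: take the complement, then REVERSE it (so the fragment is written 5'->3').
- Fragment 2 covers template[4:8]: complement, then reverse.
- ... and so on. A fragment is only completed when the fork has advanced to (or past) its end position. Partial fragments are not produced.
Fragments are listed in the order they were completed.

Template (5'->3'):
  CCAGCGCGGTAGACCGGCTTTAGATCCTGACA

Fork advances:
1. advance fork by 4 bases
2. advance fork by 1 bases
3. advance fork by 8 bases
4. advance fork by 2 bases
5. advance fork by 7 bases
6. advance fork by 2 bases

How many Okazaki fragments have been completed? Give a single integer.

Step 1: advance 4 -> fork_pos = 0 + 4 = 4. Reached multiple(s) of 4: 4 -> fragment 1 completed (1 total).
Step 2: advance 1 -> fork_pos = 4 + 1 = 5. Next multiple of 4 is 8 (not reached); still 1 fragment(s).
Step 3: advance 8 -> fork_pos = 5 + 8 = 13. Reached multiple(s) of 4: 8, 12 -> fragments 2-3 completed (3 total).
Step 4: advance 2 -> fork_pos = 13 + 2 = 15. Next multiple of 4 is 16 (not reached); still 3 fragment(s).
Step 5: advance 7 -> fork_pos = 15 + 7 = 22. Reached multiple(s) of 4: 16, 20 -> fragments 4-5 completed (5 total).
Step 6: advance 2 -> fork_pos = 22 + 2 = 24. Reached multiple(s) of 4: 24 -> fragment 6 completed (6 total).
Check: final fork_pos = 24; the multiples of 4 that are <= 24 are 4..24 -> 24 // 4 = 6 completed fragment(s).

Answer: 6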